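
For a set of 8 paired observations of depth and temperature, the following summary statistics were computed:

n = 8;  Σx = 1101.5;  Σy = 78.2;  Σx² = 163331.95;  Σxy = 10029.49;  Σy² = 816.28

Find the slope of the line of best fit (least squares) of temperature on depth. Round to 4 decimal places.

Sxx = Σx² − (Σx)²/n = 163331.95 − 151662.78125 = 11669.16875
Sxy = Σxy − (Σx)(Σy)/n = 10029.49 − 10767.1625 = -737.6725
b = Sxy/Sxx = -737.6725/11669.16875 = -0.063216

-0.0632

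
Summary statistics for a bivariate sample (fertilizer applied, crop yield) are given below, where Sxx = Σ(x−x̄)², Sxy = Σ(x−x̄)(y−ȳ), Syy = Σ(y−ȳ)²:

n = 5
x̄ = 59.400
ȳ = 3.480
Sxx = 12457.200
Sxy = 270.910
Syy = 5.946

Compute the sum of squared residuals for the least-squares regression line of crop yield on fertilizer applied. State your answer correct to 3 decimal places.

b = Sxy/Sxx = 270.91/12457.2 = 0.021747
SSE = Syy − b·Sxy = 5.946 − 0.021747·270.91 = 0.054449

0.054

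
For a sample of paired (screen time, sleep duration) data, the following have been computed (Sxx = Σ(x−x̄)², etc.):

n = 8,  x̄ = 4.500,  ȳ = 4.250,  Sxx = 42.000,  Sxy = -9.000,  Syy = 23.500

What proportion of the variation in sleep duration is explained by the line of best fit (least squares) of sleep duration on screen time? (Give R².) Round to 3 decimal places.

0.082

R² = Sxy²/(Sxx·Syy) = (-9)²/(42·23.5) = 0.082067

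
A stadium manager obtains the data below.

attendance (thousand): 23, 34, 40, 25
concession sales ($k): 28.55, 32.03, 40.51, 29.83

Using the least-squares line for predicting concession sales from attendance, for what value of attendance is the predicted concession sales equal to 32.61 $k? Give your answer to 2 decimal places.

n = 4, Σx = 122, Σy = 130.92, Σxy = 4111.82, Σx² = 3910
Sxx = Σx² − (Σx)²/n = 3910 − 3721 = 189
Sxy = Σxy − (Σx)(Σy)/n = 4111.82 − 3993.06 = 118.76
b = Sxy/Sxx = 118.76/189 = 0.628360
a = ȳ − b·x̄ = 32.73 − 0.628360·30.5 = 13.565026
Set a + b·x = 32.61: x = (32.61 − 13.565026) / 0.628360 = 30.309027

30.31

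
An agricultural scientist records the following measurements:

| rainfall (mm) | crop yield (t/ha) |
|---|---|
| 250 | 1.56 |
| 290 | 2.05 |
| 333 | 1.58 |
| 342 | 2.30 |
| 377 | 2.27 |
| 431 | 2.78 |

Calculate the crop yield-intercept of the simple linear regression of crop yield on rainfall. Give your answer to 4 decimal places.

n = 6, Σx = 2023, Σy = 12.54, Σxy = 4351.21, Σx² = 702343
Sxx = Σx² − (Σx)²/n = 702343 − 682088.166667 = 20254.833333
Sxy = Σxy − (Σx)(Σy)/n = 4351.21 − 4228.07 = 123.14
b = Sxy/Sxx = 123.14/20254.833333 = 0.006080
a = ȳ − b·x̄ = 2.09 − 0.006080·337.166667 = 0.040183

0.0402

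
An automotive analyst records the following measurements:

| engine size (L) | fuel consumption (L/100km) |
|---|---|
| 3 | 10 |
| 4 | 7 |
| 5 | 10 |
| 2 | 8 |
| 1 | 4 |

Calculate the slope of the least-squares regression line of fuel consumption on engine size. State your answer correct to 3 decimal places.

n = 5, Σx = 15, Σy = 39, Σxy = 128, Σx² = 55
Sxx = Σx² − (Σx)²/n = 55 − 45 = 10
Sxy = Σxy − (Σx)(Σy)/n = 128 − 117 = 11
b = Sxy/Sxx = 11/10 = 1.1

1.100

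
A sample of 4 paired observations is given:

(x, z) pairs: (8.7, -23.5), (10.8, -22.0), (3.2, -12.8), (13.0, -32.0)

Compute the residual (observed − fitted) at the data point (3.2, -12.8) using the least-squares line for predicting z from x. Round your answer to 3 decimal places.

-0.290

n = 4, Σx = 35.7, Σy = -90.3, Σxy = -899.01, Σx² = 371.57
Sxx = Σx² − (Σx)²/n = 371.57 − 318.6225 = 52.9475
Sxy = Σxy − (Σx)(Σy)/n = -899.01 − (-805.9275) = -93.0825
b = Sxy/Sxx = -93.0825/52.9475 = -1.758015
a = ȳ − b·x̄ = -22.575 − (-1.758015)·8.925 = -6.884716
ŷ(3.2) = -6.884716 + (-1.758015)·3.2 = -12.510364
residual = y − ŷ = -12.8 − (-12.510364) = -0.289636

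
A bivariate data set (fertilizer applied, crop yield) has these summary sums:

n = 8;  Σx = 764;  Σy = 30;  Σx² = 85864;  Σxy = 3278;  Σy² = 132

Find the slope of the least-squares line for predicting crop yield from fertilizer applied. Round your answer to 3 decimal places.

Sxx = Σx² − (Σx)²/n = 85864 − 72962 = 12902
Sxy = Σxy − (Σx)(Σy)/n = 3278 − 2865 = 413
b = Sxy/Sxx = 413/12902 = 0.032011

0.032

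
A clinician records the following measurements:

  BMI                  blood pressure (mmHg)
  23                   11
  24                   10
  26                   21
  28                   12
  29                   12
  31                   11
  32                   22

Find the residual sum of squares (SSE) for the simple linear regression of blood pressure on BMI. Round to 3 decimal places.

133.674

n = 7, Σx = 193, Σy = 99, Σxy = 2768, Σx² = 5391, Σy² = 1555
Sxx = Σx² − (Σx)²/n = 5391 − 5321.285714 = 69.714286
Sxy = Σxy − (Σx)(Σy)/n = 2768 − 2729.571429 = 38.428571
Syy = Σy² − (Σy)²/n = 1555 − 1400.142857 = 154.857143
b = Sxy/Sxx = 38.428571/69.714286 = 0.551230
SSE = Syy − b·Sxy = 154.857143 − 0.551230·38.428571 = 133.674180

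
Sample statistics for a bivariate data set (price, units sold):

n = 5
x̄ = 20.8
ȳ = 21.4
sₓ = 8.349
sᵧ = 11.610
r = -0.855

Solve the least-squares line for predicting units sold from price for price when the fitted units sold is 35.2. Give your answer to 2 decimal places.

b = r · sᵧ/sₓ = -0.855 · 11.61/8.349 = -1.188951
a = ȳ − b·x̄ = 21.4 − (-1.188951)·20.8 = 46.130176
Set a + b·x = 35.2: x = (35.2 − 46.130176) / (-1.188951) = 9.193128

9.19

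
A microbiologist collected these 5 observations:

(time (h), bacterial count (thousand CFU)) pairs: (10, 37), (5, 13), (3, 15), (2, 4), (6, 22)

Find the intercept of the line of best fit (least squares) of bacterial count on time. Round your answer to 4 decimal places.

-1.4742

n = 5, Σx = 26, Σy = 91, Σxy = 620, Σx² = 174
Sxx = Σx² − (Σx)²/n = 174 − 135.2 = 38.8
Sxy = Σxy − (Σx)(Σy)/n = 620 − 473.2 = 146.8
b = Sxy/Sxx = 146.8/38.8 = 3.783505
a = ȳ − b·x̄ = 18.2 − 3.783505·5.2 = -1.474227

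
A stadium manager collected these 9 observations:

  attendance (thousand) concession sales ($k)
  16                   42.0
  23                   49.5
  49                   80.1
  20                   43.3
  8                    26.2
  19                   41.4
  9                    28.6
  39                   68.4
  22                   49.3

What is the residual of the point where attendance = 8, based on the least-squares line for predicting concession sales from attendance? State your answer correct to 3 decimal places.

n = 9, Σx = 205, Σy = 428.8, Σxy = 11607.2, Σx² = 6097
Sxx = Σx² − (Σx)²/n = 6097 − 4669.444444 = 1427.555556
Sxy = Σxy − (Σx)(Σy)/n = 11607.2 − 9767.111111 = 1840.088889
b = Sxy/Sxx = 1840.088889/1427.555556 = 1.288979
a = ȳ − b·x̄ = 47.644444 − 1.288979·22.777778 = 18.284371
ŷ(8) = 18.284371 + 1.288979·8 = 28.596202
residual = y − ŷ = 26.2 − 28.596202 = -2.396202

-2.396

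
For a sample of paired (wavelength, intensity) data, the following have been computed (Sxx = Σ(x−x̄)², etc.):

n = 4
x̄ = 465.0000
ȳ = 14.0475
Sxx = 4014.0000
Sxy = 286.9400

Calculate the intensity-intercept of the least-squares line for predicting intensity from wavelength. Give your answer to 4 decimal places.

-19.1929

b = Sxy/Sxx = 286.94/4014 = 0.071485
a = ȳ − b·x̄ = 14.0475 − 0.071485·465 = -19.192933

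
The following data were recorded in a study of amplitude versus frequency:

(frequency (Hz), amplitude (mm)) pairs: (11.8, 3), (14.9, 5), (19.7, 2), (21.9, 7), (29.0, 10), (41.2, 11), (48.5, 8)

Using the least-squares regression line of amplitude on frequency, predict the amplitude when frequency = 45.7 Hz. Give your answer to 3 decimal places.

n = 7, Σx = 187, Σy = 46, Σxy = 1433.8, Σx² = 6119.64
Sxx = Σx² − (Σx)²/n = 6119.64 − 4995.571429 = 1124.068571
Sxy = Σxy − (Σx)(Σy)/n = 1433.8 − 1228.857143 = 204.942857
b = Sxy/Sxx = 204.942857/1124.068571 = 0.182322
a = ȳ − b·x̄ = 6.571429 − 0.182322·26.714286 = 1.700816
ŷ(45.7) = a + b·45.7 = 1.700816 + 0.182322·45.7 = 10.032949

10.033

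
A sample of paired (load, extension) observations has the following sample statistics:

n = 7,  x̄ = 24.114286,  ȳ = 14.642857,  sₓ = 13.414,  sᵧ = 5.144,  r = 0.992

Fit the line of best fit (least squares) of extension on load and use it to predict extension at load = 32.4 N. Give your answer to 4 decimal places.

17.7948

b = r · sᵧ/sₓ = 0.992 · 5.144/13.414 = 0.380412
a = ȳ − b·x̄ = 14.642857 − 0.380412·24.114286 = 5.469491
ŷ(32.4) = a + b·32.4 = 5.469491 + 0.380412·32.4 = 17.794843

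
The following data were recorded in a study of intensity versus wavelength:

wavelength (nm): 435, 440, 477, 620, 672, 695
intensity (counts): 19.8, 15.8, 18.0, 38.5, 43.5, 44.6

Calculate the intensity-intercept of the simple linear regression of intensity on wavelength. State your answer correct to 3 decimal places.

n = 6, Σx = 3339, Σy = 180.2, Σxy = 108250, Σx² = 1929363
Sxx = Σx² − (Σx)²/n = 1929363 − 1858153.5 = 71209.5
Sxy = Σxy − (Σx)(Σy)/n = 108250 − 100281.3 = 7968.7
b = Sxy/Sxx = 7968.7/71209.5 = 0.111905
a = ȳ − b·x̄ = 30.033333 − 0.111905·556.5 = -32.241806

-32.242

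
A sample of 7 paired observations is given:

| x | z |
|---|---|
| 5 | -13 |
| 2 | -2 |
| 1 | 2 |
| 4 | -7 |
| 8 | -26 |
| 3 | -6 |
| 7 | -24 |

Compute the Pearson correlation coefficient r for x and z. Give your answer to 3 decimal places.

-0.991

n = 7, Σx = 30, Σy = -76, Σxy = -489, Σx² = 168, Σy² = 1514
Sxx = Σx² − (Σx)²/n = 168 − 128.571429 = 39.428571
Sxy = Σxy − (Σx)(Σy)/n = -489 − (-325.714286) = -163.285714
Syy = Σy² − (Σy)²/n = 1514 − 825.142857 = 688.857143
r = Sxy/√(Sxx·Syy) = -163.285714/√(27160.653061) = -163.285714/164.804894 = -0.990782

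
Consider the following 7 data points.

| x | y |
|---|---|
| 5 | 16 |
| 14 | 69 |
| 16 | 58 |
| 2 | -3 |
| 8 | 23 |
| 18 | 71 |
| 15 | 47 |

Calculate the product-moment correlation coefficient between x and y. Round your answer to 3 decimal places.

n = 7, Σx = 78, Σy = 281, Σxy = 4135, Σx² = 1094, Σy² = 16169
Sxx = Σx² − (Σx)²/n = 1094 − 869.142857 = 224.857143
Sxy = Σxy − (Σx)(Σy)/n = 4135 − 3131.142857 = 1003.857143
Syy = Σy² − (Σy)²/n = 16169 − 11280.142857 = 4888.857143
r = Sxy/√(Sxx·Syy) = 1003.857143/√(1099294.448980) = 1003.857143/1048.472436 = 0.957447

0.957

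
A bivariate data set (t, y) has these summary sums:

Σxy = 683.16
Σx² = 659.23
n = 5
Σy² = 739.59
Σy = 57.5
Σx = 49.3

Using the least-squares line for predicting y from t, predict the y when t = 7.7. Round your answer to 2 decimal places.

10.05

Sxx = Σx² − (Σx)²/n = 659.23 − 486.098 = 173.132
Sxy = Σxy − (Σx)(Σy)/n = 683.16 − 566.95 = 116.21
b = Sxy/Sxx = 116.21/173.132 = 0.671222
a = ȳ − b·x̄ = 11.5 − 0.671222·9.86 = 4.881751
ŷ(7.7) = a + b·7.7 = 4.881751 + 0.671222·7.7 = 10.050161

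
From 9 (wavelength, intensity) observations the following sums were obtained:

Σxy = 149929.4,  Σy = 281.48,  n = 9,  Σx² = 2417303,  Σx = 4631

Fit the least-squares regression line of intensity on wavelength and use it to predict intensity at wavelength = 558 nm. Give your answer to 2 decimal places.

37.71

Sxx = Σx² − (Σx)²/n = 2417303 − 2382906.777778 = 34396.222222
Sxy = Σxy − (Σx)(Σy)/n = 149929.4 − 144837.097778 = 5092.302222
b = Sxy/Sxx = 5092.302222/34396.222222 = 0.148048
a = ȳ − b·x̄ = 31.275556 − 0.148048·514.555556 = -44.903520
ŷ(558) = a + b·558 = -44.903520 + 0.148048·558 = 37.707432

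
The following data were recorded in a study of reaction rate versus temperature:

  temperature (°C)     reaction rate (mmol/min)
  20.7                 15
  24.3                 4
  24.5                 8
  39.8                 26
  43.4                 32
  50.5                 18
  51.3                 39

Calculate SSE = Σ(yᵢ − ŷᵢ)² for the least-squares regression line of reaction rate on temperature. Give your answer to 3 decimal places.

n = 7, Σx = 254.5, Σy = 142, Σxy = 5937, Σx² = 10268.77, Σy² = 3850
Sxx = Σx² − (Σx)²/n = 10268.77 − 9252.892857 = 1015.877143
Sxy = Σxy − (Σx)(Σy)/n = 5937 − 5162.714286 = 774.285714
Syy = Σy² − (Σy)²/n = 3850 − 2880.571429 = 969.428571
b = Sxy/Sxx = 774.285714/1015.877143 = 0.762184
SSE = Syy − b·Sxy = 969.428571 − 0.762184·774.285714 = 379.280076

379.280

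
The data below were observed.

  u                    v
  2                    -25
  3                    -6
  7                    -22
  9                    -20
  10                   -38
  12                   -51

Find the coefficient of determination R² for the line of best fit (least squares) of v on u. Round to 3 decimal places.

0.566

n = 6, Σx = 43, Σy = -162, Σxy = -1394, Σx² = 387, Σy² = 5590
Sxx = Σx² − (Σx)²/n = 387 − 308.166667 = 78.833333
Sxy = Σxy − (Σx)(Σy)/n = -1394 − (-1161) = -233
Syy = Σy² − (Σy)²/n = 5590 − 4374 = 1216
R² = Sxy²/(Sxx·Syy) = (-233)²/(78.833333·1216) = 0.566328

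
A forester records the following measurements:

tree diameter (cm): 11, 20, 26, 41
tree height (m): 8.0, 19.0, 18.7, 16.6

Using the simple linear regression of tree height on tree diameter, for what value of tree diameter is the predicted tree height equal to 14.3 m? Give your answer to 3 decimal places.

18.892

n = 4, Σx = 98, Σy = 62.3, Σxy = 1634.8, Σx² = 2878
Sxx = Σx² − (Σx)²/n = 2878 − 2401 = 477
Sxy = Σxy − (Σx)(Σy)/n = 1634.8 − 1526.35 = 108.45
b = Sxy/Sxx = 108.45/477 = 0.227358
a = ȳ − b·x̄ = 15.575 − 0.227358·24.5 = 10.004717
Set a + b·x = 14.3: x = (14.3 − 10.004717) / 0.227358 = 18.892116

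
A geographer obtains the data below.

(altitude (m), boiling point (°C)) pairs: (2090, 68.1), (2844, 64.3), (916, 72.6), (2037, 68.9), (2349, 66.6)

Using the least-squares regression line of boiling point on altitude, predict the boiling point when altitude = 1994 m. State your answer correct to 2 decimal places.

68.33

n = 5, Σx = 10236, Σy = 340.5, Σxy = 688492.5, Σx² = 22962662
Sxx = Σx² − (Σx)²/n = 22962662 − 20955139.2 = 2007522.8
Sxy = Σxy − (Σx)(Σy)/n = 688492.5 − 697071.6 = -8579.1
b = Sxy/Sxx = -8579.1/2007522.8 = -0.004273
a = ȳ − b·x̄ = 68.1 − (-0.004273)·2047.2 = 76.848660
ŷ(1994) = a + b·1994 = 76.848660 + (-0.004273)·1994 = 68.327349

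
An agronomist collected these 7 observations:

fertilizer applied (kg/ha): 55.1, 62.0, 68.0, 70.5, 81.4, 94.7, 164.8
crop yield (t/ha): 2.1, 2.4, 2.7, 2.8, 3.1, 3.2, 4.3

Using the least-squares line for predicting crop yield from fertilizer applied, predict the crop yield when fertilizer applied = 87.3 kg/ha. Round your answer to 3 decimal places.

2.981

n = 7, Σx = 596.5, Σy = 20.6, Σxy = 1909.53, Σx² = 59227.35
Sxx = Σx² − (Σx)²/n = 59227.35 − 50830.321429 = 8397.028571
Sxy = Σxy − (Σx)(Σy)/n = 1909.53 − 1755.414286 = 154.115714
b = Sxy/Sxx = 154.115714/8397.028571 = 0.018354
a = ȳ − b·x̄ = 2.942857 − 0.018354·85.214286 = 1.378868
ŷ(87.3) = a + b·87.3 = 1.378868 + 0.018354·87.3 = 2.981138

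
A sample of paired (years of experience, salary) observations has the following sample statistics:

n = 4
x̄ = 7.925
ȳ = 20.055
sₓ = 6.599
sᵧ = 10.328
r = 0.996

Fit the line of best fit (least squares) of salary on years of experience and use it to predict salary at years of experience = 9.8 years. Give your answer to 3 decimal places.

b = r · sᵧ/sₓ = 0.996 · 10.328/6.599 = 1.558825
a = ȳ − b·x̄ = 20.055 − 1.558825·7.925 = 7.701310
ŷ(9.8) = a + b·9.8 = 7.701310 + 1.558825·9.8 = 22.977797

22.978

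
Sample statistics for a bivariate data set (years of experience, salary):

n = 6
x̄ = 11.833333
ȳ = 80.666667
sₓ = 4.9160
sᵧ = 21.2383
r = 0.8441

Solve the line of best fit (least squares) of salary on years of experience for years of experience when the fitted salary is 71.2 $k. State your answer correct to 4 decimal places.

9.2374

b = r · sᵧ/sₓ = 0.8441 · 21.2383/4.916 = 3.646715
a = ȳ − b·x̄ = 80.666667 − 3.646715·11.833333 = 37.513879
Set a + b·x = 71.2: x = (71.2 − 37.513879) / 3.646715 = 9.237389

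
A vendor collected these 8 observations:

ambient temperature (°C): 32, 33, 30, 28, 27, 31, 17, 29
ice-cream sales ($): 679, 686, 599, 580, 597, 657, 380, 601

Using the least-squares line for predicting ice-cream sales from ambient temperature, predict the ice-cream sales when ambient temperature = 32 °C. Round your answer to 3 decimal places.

666.358

n = 8, Σx = 227, Σy = 4779, Σxy = 138951, Σx² = 6617
Sxx = Σx² − (Σx)²/n = 6617 − 6441.125 = 175.875
Sxy = Σxy − (Σx)(Σy)/n = 138951 − 135604.125 = 3346.875
b = Sxy/Sxx = 3346.875/175.875 = 19.029851
a = ȳ − b·x̄ = 597.375 − 19.029851·28.375 = 57.402985
ŷ(32) = a + b·32 = 57.402985 + 19.029851·32 = 666.358209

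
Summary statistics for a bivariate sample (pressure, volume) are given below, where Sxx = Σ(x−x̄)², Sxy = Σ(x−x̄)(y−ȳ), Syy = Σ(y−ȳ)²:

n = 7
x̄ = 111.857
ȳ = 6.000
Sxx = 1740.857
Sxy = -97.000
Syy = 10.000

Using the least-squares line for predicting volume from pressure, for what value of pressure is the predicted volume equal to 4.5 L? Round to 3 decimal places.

138.777

b = Sxy/Sxx = -97/1740.857 = -0.055720
a = ȳ − b·x̄ = 6 − (-0.055720)·111.857 = 12.232637
Set a + b·x = 4.5: x = (4.5 − 12.232637) / (-0.055720) = 138.777469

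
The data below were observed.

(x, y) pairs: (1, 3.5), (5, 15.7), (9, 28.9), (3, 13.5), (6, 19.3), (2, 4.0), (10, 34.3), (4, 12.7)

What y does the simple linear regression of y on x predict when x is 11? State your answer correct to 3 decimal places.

n = 8, Σx = 40, Σy = 131.9, Σxy = 900.2, Σx² = 272
Sxx = Σx² − (Σx)²/n = 272 − 200 = 72
Sxy = Σxy − (Σx)(Σy)/n = 900.2 − 659.5 = 240.7
b = Sxy/Sxx = 240.7/72 = 3.343056
a = ȳ − b·x̄ = 16.4875 − 3.343056·5 = -0.227778
ŷ(11) = a + b·11 = -0.227778 + 3.343056·11 = 36.545833

36.546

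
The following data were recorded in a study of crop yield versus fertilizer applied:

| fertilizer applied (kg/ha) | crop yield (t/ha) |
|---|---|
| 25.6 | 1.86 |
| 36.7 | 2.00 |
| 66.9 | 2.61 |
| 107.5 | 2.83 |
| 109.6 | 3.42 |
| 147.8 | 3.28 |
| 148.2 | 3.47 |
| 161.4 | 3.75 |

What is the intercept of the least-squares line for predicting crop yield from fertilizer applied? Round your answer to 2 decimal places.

n = 8, Σx = 803.7, Σy = 23.22, Σxy = 2578.97, Σx² = 99904.31
Sxx = Σx² − (Σx)²/n = 99904.31 − 80741.71125 = 19162.59875
Sxy = Σxy − (Σx)(Σy)/n = 2578.97 − 2332.73925 = 246.23075
b = Sxy/Sxx = 246.23075/19162.59875 = 0.012850
a = ȳ − b·x̄ = 2.9025 − 0.012850·100.4625 = 1.611602

1.61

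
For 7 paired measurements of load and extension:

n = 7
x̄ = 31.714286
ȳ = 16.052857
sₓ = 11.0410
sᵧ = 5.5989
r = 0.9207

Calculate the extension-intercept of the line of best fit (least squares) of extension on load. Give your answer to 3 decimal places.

1.246

b = r · sᵧ/sₓ = 0.9207 · 5.5989/11.041 = 0.466888
a = ȳ − b·x̄ = 16.052857 − 0.466888·31.714286 = 1.245847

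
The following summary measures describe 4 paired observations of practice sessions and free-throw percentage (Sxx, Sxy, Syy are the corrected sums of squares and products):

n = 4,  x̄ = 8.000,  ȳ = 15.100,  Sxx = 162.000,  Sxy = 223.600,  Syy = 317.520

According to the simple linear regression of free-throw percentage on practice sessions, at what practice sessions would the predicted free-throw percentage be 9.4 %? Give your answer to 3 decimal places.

3.870

b = Sxy/Sxx = 223.6/162 = 1.380247
a = ȳ − b·x̄ = 15.1 − 1.380247·8 = 4.058025
Set a + b·x = 9.4: x = (9.4 − 4.058025) / 1.380247 = 3.870304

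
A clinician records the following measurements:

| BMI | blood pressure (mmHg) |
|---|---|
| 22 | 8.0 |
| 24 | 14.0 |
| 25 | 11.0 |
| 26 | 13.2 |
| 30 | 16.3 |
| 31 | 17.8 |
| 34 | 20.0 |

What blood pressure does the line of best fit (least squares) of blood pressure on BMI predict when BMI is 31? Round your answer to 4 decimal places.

n = 7, Σx = 192, Σy = 100.3, Σxy = 2851, Σx² = 5378
Sxx = Σx² − (Σx)²/n = 5378 − 5266.285714 = 111.714286
Sxy = Σxy − (Σx)(Σy)/n = 2851 − 2751.085714 = 99.914286
b = Sxy/Sxx = 99.914286/111.714286 = 0.894373
a = ȳ − b·x̄ = 14.328571 − 0.894373·27.428571 = -10.202813
ŷ(31) = a + b·31 = -10.202813 + 0.894373·31 = 17.522762

17.5228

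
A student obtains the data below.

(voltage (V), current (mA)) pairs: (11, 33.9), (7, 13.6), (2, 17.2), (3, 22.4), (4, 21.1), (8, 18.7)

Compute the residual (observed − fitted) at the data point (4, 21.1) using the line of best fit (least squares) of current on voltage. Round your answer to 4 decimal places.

1.9272

n = 6, Σx = 35, Σy = 126.9, Σxy = 803.7, Σx² = 263
Sxx = Σx² − (Σx)²/n = 263 − 204.166667 = 58.833333
Sxy = Σxy − (Σx)(Σy)/n = 803.7 − 740.25 = 63.45
b = Sxy/Sxx = 63.45/58.833333 = 1.078470
a = ȳ − b·x̄ = 21.15 − 1.078470·5.833333 = 14.858924
ŷ(4) = 14.858924 + 1.078470·4 = 19.172805
residual = y − ŷ = 21.1 − 19.172805 = 1.927195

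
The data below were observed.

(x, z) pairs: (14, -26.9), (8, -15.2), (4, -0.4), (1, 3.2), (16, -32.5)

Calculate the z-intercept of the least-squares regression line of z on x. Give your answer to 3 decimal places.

n = 5, Σx = 43, Σy = -71.8, Σxy = -1016.6, Σx² = 533
Sxx = Σx² − (Σx)²/n = 533 − 369.8 = 163.2
Sxy = Σxy − (Σx)(Σy)/n = -1016.6 − (-617.48) = -399.12
b = Sxy/Sxx = -399.12/163.2 = -2.445588
a = ȳ − b·x̄ = -14.36 − (-2.445588)·8.6 = 6.672059

6.672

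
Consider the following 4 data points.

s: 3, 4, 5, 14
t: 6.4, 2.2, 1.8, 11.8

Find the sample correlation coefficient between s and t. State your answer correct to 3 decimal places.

n = 4, Σx = 26, Σy = 22.2, Σxy = 202.2, Σx² = 246, Σy² = 188.28
Sxx = Σx² − (Σx)²/n = 246 − 169 = 77
Sxy = Σxy − (Σx)(Σy)/n = 202.2 − 144.3 = 57.9
Syy = Σy² − (Σy)²/n = 188.28 − 123.21 = 65.07
r = Sxy/√(Sxx·Syy) = 57.9/√(5010.39) = 57.9/70.784108 = 0.817980

0.818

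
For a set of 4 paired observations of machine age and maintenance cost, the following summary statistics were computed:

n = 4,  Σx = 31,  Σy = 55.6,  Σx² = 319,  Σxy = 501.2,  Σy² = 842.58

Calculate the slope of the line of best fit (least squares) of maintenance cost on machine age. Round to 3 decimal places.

Sxx = Σx² − (Σx)²/n = 319 − 240.25 = 78.75
Sxy = Σxy − (Σx)(Σy)/n = 501.2 − 430.9 = 70.3
b = Sxy/Sxx = 70.3/78.75 = 0.892698

0.893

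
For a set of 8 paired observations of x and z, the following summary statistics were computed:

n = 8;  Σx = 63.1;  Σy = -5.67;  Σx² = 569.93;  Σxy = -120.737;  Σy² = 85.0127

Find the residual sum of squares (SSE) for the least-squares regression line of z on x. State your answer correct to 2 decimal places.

Sxx = Σx² − (Σx)²/n = 569.93 − 497.70125 = 72.22875
Sxy = Σxy − (Σx)(Σy)/n = -120.737 − (-44.722125) = -76.014875
Syy = Σy² − (Σy)²/n = 85.0127 − 4.018612 = 80.994088
b = Sxy/Sxx = -76.014875/72.22875 = -1.052419
SSE = Syy − b·Sxy = 80.994088 − (-1.052419)·(-76.014875) = 0.994624

0.99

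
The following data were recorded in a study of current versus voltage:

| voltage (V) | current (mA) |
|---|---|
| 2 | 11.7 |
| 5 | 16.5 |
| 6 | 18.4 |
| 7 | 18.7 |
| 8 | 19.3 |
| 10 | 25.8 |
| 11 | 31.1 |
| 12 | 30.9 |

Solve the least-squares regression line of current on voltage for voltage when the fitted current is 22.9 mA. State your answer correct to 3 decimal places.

n = 8, Σx = 61, Σy = 172.4, Σxy = 1472.5, Σx² = 543
Sxx = Σx² − (Σx)²/n = 543 − 465.125 = 77.875
Sxy = Σxy − (Σx)(Σy)/n = 1472.5 − 1314.55 = 157.95
b = Sxy/Sxx = 157.95/77.875 = 2.028250
a = ȳ − b·x̄ = 21.55 − 2.028250·7.625 = 6.084591
Set a + b·x = 22.9: x = (22.9 − 6.084591) / 2.028250 = 8.290598

8.291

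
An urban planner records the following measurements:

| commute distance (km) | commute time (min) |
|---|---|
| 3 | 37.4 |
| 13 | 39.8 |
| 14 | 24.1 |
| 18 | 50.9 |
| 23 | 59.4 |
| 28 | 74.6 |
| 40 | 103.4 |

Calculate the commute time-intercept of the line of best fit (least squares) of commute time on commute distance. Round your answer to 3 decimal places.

n = 7, Σx = 139, Σy = 389.6, Σxy = 9474.2, Σx² = 3611
Sxx = Σx² − (Σx)²/n = 3611 − 2760.142857 = 850.857143
Sxy = Σxy − (Σx)(Σy)/n = 9474.2 − 7736.342857 = 1737.857143
b = Sxy/Sxx = 1737.857143/850.857143 = 2.042478
a = ȳ − b·x̄ = 55.657143 − 2.042478·19.857143 = 15.099362

15.099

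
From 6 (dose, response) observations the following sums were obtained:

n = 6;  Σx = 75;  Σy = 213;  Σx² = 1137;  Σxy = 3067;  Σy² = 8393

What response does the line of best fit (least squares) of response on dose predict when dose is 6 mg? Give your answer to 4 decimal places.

Sxx = Σx² − (Σx)²/n = 1137 − 937.5 = 199.5
Sxy = Σxy − (Σx)(Σy)/n = 3067 − 2662.5 = 404.5
b = Sxy/Sxx = 404.5/199.5 = 2.027569
a = ȳ − b·x̄ = 35.5 − 2.027569·12.5 = 10.155388
ŷ(6) = a + b·6 = 10.155388 + 2.027569·6 = 22.320802

22.3208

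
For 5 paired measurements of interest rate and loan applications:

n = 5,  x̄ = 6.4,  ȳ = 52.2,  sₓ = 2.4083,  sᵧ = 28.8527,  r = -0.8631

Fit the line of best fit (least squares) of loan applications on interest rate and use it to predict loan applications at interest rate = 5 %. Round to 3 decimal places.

b = r · sᵧ/sₓ = -0.8631 · 28.8527/2.4083 = -10.340392
a = ȳ − b·x̄ = 52.2 − (-10.340392)·6.4 = 118.378507
ŷ(5) = a + b·5 = 118.378507 + (-10.340392)·5 = 66.676548

66.677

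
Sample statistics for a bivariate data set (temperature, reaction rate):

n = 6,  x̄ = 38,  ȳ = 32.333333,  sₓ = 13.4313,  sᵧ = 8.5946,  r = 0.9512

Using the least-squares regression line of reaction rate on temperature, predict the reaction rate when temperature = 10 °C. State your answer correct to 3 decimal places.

b = r · sᵧ/sₓ = 0.9512 · 8.5946/13.4313 = 0.608667
a = ȳ − b·x̄ = 32.333333 − 0.608667·38 = 9.204003
ŷ(10) = a + b·10 = 9.204003 + 0.608667·10 = 15.290669

15.291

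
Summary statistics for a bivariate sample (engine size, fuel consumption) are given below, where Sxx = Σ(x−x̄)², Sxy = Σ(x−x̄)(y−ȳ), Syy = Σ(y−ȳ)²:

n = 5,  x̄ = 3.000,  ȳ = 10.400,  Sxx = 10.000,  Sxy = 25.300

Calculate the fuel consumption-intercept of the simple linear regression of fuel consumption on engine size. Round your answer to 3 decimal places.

2.810

b = Sxy/Sxx = 25.3/10 = 2.53
a = ȳ − b·x̄ = 10.4 − 2.53·3 = 2.81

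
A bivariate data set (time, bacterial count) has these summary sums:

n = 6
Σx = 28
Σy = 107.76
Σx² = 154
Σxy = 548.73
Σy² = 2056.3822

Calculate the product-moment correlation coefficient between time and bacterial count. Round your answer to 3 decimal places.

Sxx = Σx² − (Σx)²/n = 154 − 130.666667 = 23.333333
Sxy = Σxy − (Σx)(Σy)/n = 548.73 − 502.88 = 45.85
Syy = Σy² − (Σy)²/n = 2056.3822 − 1935.3696 = 121.0126
r = Sxy/√(Sxx·Syy) = 45.85/√(2823.627333) = 45.85/53.137815 = 0.862851

0.863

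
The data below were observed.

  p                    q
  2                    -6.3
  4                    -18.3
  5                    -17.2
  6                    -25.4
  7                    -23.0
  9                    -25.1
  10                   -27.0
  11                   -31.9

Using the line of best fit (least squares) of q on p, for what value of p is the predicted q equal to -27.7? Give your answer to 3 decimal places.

n = 8, Σx = 54, Σy = -174.2, Σxy = -1332, Σx² = 432
Sxx = Σx² − (Σx)²/n = 432 − 364.5 = 67.5
Sxy = Σxy − (Σx)(Σy)/n = -1332 − (-1175.85) = -156.15
b = Sxy/Sxx = -156.15/67.5 = -2.313333
a = ȳ − b·x̄ = -21.775 − (-2.313333)·6.75 = -6.16
Set a + b·x = -27.7: x = (-27.7 − (-6.16)) / (-2.313333) = 9.311239

9.311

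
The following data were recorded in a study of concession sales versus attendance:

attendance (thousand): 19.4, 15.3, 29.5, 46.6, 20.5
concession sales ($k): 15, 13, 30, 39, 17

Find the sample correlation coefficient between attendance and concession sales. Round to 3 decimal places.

0.974

n = 5, Σx = 131.3, Σy = 114, Σxy = 3540.8, Σx² = 4072.51, Σy² = 3104
Sxx = Σx² − (Σx)²/n = 4072.51 − 3447.938 = 624.572
Sxy = Σxy − (Σx)(Σy)/n = 3540.8 − 2993.64 = 547.16
Syy = Σy² − (Σy)²/n = 3104 − 2599.2 = 504.8
r = Sxy/√(Sxx·Syy) = 547.16/√(315283.9456) = 547.16/561.501510 = 0.974459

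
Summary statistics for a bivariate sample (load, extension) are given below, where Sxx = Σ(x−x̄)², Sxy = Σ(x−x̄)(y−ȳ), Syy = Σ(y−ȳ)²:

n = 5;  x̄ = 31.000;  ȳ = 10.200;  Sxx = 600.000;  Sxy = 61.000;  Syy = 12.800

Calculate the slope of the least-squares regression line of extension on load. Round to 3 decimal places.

b = Sxy/Sxx = 61/600 = 0.101667

0.102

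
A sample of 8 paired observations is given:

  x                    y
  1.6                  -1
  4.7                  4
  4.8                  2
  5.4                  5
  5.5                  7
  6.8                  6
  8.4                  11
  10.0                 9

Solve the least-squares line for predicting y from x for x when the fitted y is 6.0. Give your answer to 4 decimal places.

n = 8, Σx = 47.2, Σy = 43, Σxy = 315.5, Σx² = 323.9
Sxx = Σx² − (Σx)²/n = 323.9 − 278.48 = 45.42
Sxy = Σxy − (Σx)(Σy)/n = 315.5 − 253.7 = 61.8
b = Sxy/Sxx = 61.8/45.42 = 1.360634
a = ȳ − b·x̄ = 5.375 − 1.360634·5.9 = -2.652741
Set a + b·x = 6.0: x = (6.0 − (-2.652741)) / 1.360634 = 6.359345

6.3593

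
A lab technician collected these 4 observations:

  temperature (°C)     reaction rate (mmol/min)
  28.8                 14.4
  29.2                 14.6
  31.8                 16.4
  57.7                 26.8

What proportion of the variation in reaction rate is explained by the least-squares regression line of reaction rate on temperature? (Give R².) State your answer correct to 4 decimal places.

0.9967

n = 4, Σx = 147.5, Σy = 72.2, Σxy = 2908.92, Σx² = 6022.61, Σy² = 1407.72
Sxx = Σx² − (Σx)²/n = 6022.61 − 5439.0625 = 583.5475
Sxy = Σxy − (Σx)(Σy)/n = 2908.92 − 2662.375 = 246.545
Syy = Σy² − (Σy)²/n = 1407.72 − 1303.21 = 104.51
R² = Sxy²/(Sxx·Syy) = (246.545)²/(583.5475·104.51) = 0.996686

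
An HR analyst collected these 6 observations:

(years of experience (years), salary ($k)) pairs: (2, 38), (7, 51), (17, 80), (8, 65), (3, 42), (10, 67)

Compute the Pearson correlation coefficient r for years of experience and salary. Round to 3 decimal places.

n = 6, Σx = 47, Σy = 343, Σxy = 3109, Σx² = 515, Σy² = 20923
Sxx = Σx² − (Σx)²/n = 515 − 368.166667 = 146.833333
Sxy = Σxy − (Σx)(Σy)/n = 3109 − 2686.833333 = 422.166667
Syy = Σy² − (Σy)²/n = 20923 − 19608.166667 = 1314.833333
r = Sxy/√(Sxx·Syy) = 422.166667/√(193061.361111) = 422.166667/439.387484 = 0.960807

0.961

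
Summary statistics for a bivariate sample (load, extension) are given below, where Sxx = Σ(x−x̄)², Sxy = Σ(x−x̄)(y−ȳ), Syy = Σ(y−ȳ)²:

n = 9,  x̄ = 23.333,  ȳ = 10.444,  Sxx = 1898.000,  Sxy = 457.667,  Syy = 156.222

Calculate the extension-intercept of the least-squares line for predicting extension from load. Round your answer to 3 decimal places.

4.818

b = Sxy/Sxx = 457.667/1898 = 0.241131
a = ȳ − b·x̄ = 10.444 − 0.241131·23.333 = 4.817686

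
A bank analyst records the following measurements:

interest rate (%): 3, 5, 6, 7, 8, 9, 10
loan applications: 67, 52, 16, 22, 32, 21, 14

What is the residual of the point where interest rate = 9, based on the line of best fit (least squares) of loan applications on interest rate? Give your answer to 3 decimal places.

3.754

n = 7, Σx = 48, Σy = 224, Σxy = 1296, Σx² = 364
Sxx = Σx² − (Σx)²/n = 364 − 329.142857 = 34.857143
Sxy = Σxy − (Σx)(Σy)/n = 1296 − 1536 = -240
b = Sxy/Sxx = -240/34.857143 = -6.885246
a = ȳ − b·x̄ = 32 − (-6.885246)·6.857143 = 79.213115
ŷ(9) = 79.213115 + (-6.885246)·9 = 17.245902
residual = y − ŷ = 21 − 17.245902 = 3.754098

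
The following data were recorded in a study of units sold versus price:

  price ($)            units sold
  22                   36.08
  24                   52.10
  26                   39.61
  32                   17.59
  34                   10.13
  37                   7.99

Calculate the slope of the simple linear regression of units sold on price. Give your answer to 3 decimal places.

-2.720

n = 6, Σx = 175, Σy = 163.5, Σxy = 4276.95, Σx² = 5285
Sxx = Σx² − (Σx)²/n = 5285 − 5104.166667 = 180.833333
Sxy = Σxy − (Σx)(Σy)/n = 4276.95 − 4768.75 = -491.8
b = Sxy/Sxx = -491.8/180.833333 = -2.719631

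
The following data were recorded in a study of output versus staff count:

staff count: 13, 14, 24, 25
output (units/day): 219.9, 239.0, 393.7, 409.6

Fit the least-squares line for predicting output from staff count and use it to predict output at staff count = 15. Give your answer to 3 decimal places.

252.871

n = 4, Σx = 76, Σy = 1262.2, Σxy = 25893.5, Σx² = 1566
Sxx = Σx² − (Σx)²/n = 1566 − 1444 = 122
Sxy = Σxy − (Σx)(Σy)/n = 25893.5 − 23981.8 = 1911.7
b = Sxy/Sxx = 1911.7/122 = 15.669672
a = ȳ − b·x̄ = 315.55 − 15.669672·19 = 17.826230
ŷ(15) = a + b·15 = 17.826230 + 15.669672·15 = 252.871311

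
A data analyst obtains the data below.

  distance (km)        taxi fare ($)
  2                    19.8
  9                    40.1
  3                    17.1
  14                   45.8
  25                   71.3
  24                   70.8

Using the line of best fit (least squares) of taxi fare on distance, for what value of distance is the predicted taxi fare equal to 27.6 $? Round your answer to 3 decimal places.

n = 6, Σx = 77, Σy = 264.9, Σxy = 4574.7, Σx² = 1491
Sxx = Σx² − (Σx)²/n = 1491 − 988.166667 = 502.833333
Sxy = Σxy − (Σx)(Σy)/n = 4574.7 − 3399.55 = 1175.15
b = Sxy/Sxx = 1175.15/502.833333 = 2.337057
a = ȳ − b·x̄ = 44.15 − 2.337057·12.833333 = 14.157773
Set a + b·x = 27.6: x = (27.6 − 14.157773) / 2.337057 = 5.751776

5.752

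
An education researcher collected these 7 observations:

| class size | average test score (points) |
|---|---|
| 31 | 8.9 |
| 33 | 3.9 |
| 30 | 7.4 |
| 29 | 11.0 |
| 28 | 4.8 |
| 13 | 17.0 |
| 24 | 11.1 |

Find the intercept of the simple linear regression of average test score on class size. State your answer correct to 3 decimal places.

n = 7, Σx = 188, Σy = 64.1, Σxy = 1567.4, Σx² = 5320
Sxx = Σx² − (Σx)²/n = 5320 − 5049.142857 = 270.857143
Sxy = Σxy − (Σx)(Σy)/n = 1567.4 − 1721.542857 = -154.142857
b = Sxy/Sxx = -154.142857/270.857143 = -0.569093
a = ȳ − b·x̄ = 9.157143 − (-0.569093)·26.857143 = 24.441350

24.441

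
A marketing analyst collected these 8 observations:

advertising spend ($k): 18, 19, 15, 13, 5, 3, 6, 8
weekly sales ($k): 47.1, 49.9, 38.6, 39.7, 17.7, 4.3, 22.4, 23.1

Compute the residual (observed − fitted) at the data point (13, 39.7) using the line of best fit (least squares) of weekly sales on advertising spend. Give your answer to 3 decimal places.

4.006

n = 8, Σx = 87, Σy = 242.8, Σxy = 3311.6, Σx² = 1213
Sxx = Σx² − (Σx)²/n = 1213 − 946.125 = 266.875
Sxy = Σxy − (Σx)(Σy)/n = 3311.6 − 2640.45 = 671.15
b = Sxy/Sxx = 671.15/266.875 = 2.514848
a = ȳ − b·x̄ = 30.35 − 2.514848·10.875 = 3.001030
ŷ(13) = 3.001030 + 2.514848·13 = 35.694052
residual = y − ŷ = 39.7 − 35.694052 = 4.005948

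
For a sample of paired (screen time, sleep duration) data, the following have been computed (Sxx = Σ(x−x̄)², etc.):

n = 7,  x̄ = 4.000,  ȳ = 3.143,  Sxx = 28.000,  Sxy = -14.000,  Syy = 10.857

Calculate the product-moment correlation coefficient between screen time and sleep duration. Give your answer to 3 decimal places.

-0.803

r = Sxy/√(Sxx·Syy) = -14/√(303.996) = -14/17.435481 = -0.802960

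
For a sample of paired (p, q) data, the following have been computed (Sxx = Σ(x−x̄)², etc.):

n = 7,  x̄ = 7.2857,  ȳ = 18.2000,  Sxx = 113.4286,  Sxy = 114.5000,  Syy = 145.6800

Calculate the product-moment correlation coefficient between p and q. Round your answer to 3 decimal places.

r = Sxy/√(Sxx·Syy) = 114.5/√(16524.278448) = 114.5/128.546795 = 0.890726

0.891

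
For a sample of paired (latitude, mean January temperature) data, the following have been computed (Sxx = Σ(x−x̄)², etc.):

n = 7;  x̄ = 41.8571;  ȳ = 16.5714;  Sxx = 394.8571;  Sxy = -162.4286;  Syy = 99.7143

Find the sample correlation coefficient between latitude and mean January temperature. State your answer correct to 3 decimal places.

-0.819

r = Sxy/√(Sxx·Syy) = -162.4286/√(39372.899327) = -162.4286/198.426055 = -0.818585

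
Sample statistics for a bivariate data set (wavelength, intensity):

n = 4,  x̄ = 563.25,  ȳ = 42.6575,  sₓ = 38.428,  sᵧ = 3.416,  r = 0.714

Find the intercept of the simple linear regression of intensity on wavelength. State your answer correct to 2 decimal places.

b = r · sᵧ/sₓ = 0.714 · 3.416/38.428 = 0.063470
a = ȳ − b·x̄ = 42.6575 − 0.063470·563.25 = 6.908040

6.91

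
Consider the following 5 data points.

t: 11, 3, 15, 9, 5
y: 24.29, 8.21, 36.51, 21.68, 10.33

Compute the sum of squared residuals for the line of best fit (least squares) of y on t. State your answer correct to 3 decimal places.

7.555

n = 5, Σx = 43, Σy = 101.02, Σxy = 1086.24, Σx² = 461, Σy² = 2567.1196
Sxx = Σx² − (Σx)²/n = 461 − 369.8 = 91.2
Sxy = Σxy − (Σx)(Σy)/n = 1086.24 − 868.772 = 217.468
Syy = Σy² − (Σy)²/n = 2567.1196 − 2041.00808 = 526.11152
b = Sxy/Sxx = 217.468/91.2 = 2.384518
SSE = Syy − b·Sxy = 526.11152 − 2.384518·217.468 = 7.555259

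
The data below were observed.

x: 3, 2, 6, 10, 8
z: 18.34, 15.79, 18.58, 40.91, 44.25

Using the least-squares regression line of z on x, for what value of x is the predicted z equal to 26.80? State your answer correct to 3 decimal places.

5.585

n = 5, Σx = 29, Σy = 137.87, Σxy = 961.18, Σx² = 213
Sxx = Σx² − (Σx)²/n = 213 − 168.2 = 44.8
Sxy = Σxy − (Σx)(Σy)/n = 961.18 − 799.646 = 161.534
b = Sxy/Sxx = 161.534/44.8 = 3.605670
a = ȳ − b·x̄ = 27.574 − 3.605670·5.8 = 6.661116
Set a + b·x = 26.80: x = (26.80 − 6.661116) / 3.605670 = 5.585338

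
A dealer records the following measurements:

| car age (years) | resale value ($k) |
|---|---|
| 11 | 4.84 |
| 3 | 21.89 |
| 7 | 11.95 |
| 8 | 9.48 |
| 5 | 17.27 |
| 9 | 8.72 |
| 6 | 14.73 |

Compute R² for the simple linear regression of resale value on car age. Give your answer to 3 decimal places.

0.986

n = 7, Σx = 49, Σy = 88.88, Σxy = 531.61, Σx² = 385, Σy² = 1326.5348
Sxx = Σx² − (Σx)²/n = 385 − 343 = 42
Sxy = Σxy − (Σx)(Σy)/n = 531.61 − 622.16 = -90.55
Syy = Σy² − (Σy)²/n = 1326.5348 − 1128.522057 = 198.012743
R² = Sxy²/(Sxx·Syy) = (-90.55)²/(42·198.012743) = 0.985904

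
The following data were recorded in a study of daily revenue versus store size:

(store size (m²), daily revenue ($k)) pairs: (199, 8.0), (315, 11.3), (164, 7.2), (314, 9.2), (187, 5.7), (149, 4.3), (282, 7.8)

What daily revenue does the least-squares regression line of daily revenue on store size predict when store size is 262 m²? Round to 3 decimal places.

n = 7, Σx = 1610, Σy = 53.5, Σxy = 13127.3, Σx² = 401012
Sxx = Σx² − (Σx)²/n = 401012 − 370300 = 30712
Sxy = Σxy − (Σx)(Σy)/n = 13127.3 − 12305 = 822.3
b = Sxy/Sxx = 822.3/30712 = 0.026775
a = ȳ − b·x̄ = 7.642857 − 0.026775·230 = 1.484710
ŷ(262) = a + b·262 = 1.484710 + 0.026775·262 = 8.499643

8.500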